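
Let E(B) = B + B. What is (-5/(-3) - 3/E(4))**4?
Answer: 923521/331776 ≈ 2.7836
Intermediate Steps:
E(B) = 2*B
(-5/(-3) - 3/E(4))**4 = (-5/(-3) - 3/(2*4))**4 = (-5*(-1/3) - 3/8)**4 = (5/3 - 3*1/8)**4 = (5/3 - 3/8)**4 = (31/24)**4 = 923521/331776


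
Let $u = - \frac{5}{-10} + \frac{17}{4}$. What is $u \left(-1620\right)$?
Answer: $-7695$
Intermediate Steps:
$u = \frac{19}{4}$ ($u = \left(-5\right) \left(- \frac{1}{10}\right) + 17 \cdot \frac{1}{4} = \frac{1}{2} + \frac{17}{4} = \frac{19}{4} \approx 4.75$)
$u \left(-1620\right) = \frac{19}{4} \left(-1620\right) = -7695$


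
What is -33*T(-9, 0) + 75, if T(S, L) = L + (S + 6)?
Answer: 174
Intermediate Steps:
T(S, L) = 6 + L + S (T(S, L) = L + (6 + S) = 6 + L + S)
-33*T(-9, 0) + 75 = -33*(6 + 0 - 9) + 75 = -33*(-3) + 75 = 99 + 75 = 174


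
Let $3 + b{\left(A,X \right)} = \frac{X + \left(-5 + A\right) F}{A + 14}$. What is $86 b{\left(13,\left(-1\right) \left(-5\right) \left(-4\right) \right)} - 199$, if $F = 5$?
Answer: $- \frac{10619}{27} \approx -393.3$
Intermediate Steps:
$b{\left(A,X \right)} = -3 + \frac{-25 + X + 5 A}{14 + A}$ ($b{\left(A,X \right)} = -3 + \frac{X + \left(-5 + A\right) 5}{A + 14} = -3 + \frac{X + \left(-25 + 5 A\right)}{14 + A} = -3 + \frac{-25 + X + 5 A}{14 + A}$)
$86 b{\left(13,\left(-1\right) \left(-5\right) \left(-4\right) \right)} - 199 = 86 \frac{-67 + \left(-1\right) \left(-5\right) \left(-4\right) + 2 \cdot 13}{14 + 13} - 199 = 86 \frac{-67 + 5 \left(-4\right) + 26}{27} - 199 = 86 \frac{-67 - 20 + 26}{27} - 199 = 86 \cdot \frac{1}{27} \left(-61\right) - 199 = 86 \left(- \frac{61}{27}\right) - 199 = - \frac{5246}{27} - 199 = - \frac{10619}{27}$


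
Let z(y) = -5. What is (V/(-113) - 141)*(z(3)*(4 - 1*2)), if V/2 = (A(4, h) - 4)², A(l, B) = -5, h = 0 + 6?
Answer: 160950/113 ≈ 1424.3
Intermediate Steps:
h = 6
V = 162 (V = 2*(-5 - 4)² = 2*(-9)² = 2*81 = 162)
(V/(-113) - 141)*(z(3)*(4 - 1*2)) = (162/(-113) - 141)*(-5*(4 - 1*2)) = (162*(-1/113) - 141)*(-5*(4 - 2)) = (-162/113 - 141)*(-5*2) = -16095/113*(-10) = 160950/113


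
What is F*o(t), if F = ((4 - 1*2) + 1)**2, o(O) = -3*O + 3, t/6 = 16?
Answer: -2565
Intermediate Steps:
t = 96 (t = 6*16 = 96)
o(O) = 3 - 3*O
F = 9 (F = ((4 - 2) + 1)**2 = (2 + 1)**2 = 3**2 = 9)
F*o(t) = 9*(3 - 3*96) = 9*(3 - 288) = 9*(-285) = -2565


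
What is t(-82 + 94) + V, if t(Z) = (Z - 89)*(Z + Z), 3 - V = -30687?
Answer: 28842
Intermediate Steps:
V = 30690 (V = 3 - 1*(-30687) = 3 + 30687 = 30690)
t(Z) = 2*Z*(-89 + Z) (t(Z) = (-89 + Z)*(2*Z) = 2*Z*(-89 + Z))
t(-82 + 94) + V = 2*(-82 + 94)*(-89 + (-82 + 94)) + 30690 = 2*12*(-89 + 12) + 30690 = 2*12*(-77) + 30690 = -1848 + 30690 = 28842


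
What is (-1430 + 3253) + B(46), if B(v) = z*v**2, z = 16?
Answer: 35679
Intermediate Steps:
B(v) = 16*v**2
(-1430 + 3253) + B(46) = (-1430 + 3253) + 16*46**2 = 1823 + 16*2116 = 1823 + 33856 = 35679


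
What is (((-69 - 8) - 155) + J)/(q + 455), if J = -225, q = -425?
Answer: -457/30 ≈ -15.233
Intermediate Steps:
(((-69 - 8) - 155) + J)/(q + 455) = (((-69 - 8) - 155) - 225)/(-425 + 455) = ((-77 - 155) - 225)/30 = (-232 - 225)*(1/30) = -457*1/30 = -457/30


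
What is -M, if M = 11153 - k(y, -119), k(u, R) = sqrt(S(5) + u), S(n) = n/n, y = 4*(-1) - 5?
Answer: -11153 + 2*I*sqrt(2) ≈ -11153.0 + 2.8284*I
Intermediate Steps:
y = -9 (y = -4 - 5 = -9)
S(n) = 1
k(u, R) = sqrt(1 + u)
M = 11153 - 2*I*sqrt(2) (M = 11153 - sqrt(1 - 9) = 11153 - sqrt(-8) = 11153 - 2*I*sqrt(2) ≈ 11153.0 - 2.8284*I)
-M = -(11153 - 2*I*sqrt(2)) = -11153 + 2*I*sqrt(2)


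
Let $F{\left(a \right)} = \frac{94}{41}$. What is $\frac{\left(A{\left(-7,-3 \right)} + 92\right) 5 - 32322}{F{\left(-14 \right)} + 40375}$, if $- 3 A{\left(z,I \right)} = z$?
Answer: $- \frac{3917591}{4966407} \approx -0.78882$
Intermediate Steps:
$A{\left(z,I \right)} = - \frac{z}{3}$
$F{\left(a \right)} = \frac{94}{41}$ ($F{\left(a \right)} = 94 \cdot \frac{1}{41} = \frac{94}{41}$)
$\frac{\left(A{\left(-7,-3 \right)} + 92\right) 5 - 32322}{F{\left(-14 \right)} + 40375} = \frac{\left(\left(- \frac{1}{3}\right) \left(-7\right) + 92\right) 5 - 32322}{\frac{94}{41} + 40375} = \frac{\left(\frac{7}{3} + 92\right) 5 - 32322}{\frac{1655469}{41}} = \left(\frac{283}{3} \cdot 5 - 32322\right) \frac{41}{1655469} = \left(\frac{1415}{3} - 32322\right) \frac{41}{1655469} = \left(- \frac{95551}{3}\right) \frac{41}{1655469} = - \frac{3917591}{4966407}$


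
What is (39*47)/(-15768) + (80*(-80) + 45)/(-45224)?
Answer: 180313/7428042 ≈ 0.024275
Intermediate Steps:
(39*47)/(-15768) + (80*(-80) + 45)/(-45224) = 1833*(-1/15768) + (-6400 + 45)*(-1/45224) = -611/5256 - 6355*(-1/45224) = -611/5256 + 6355/45224 = 180313/7428042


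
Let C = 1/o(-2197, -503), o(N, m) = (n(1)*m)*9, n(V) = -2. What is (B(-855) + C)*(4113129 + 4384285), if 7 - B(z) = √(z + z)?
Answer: 269278800953/4527 - 25492242*I*√190 ≈ 5.9483e+7 - 3.5139e+8*I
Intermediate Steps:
B(z) = 7 - √2*√z (B(z) = 7 - √(z + z) = 7 - √(2*z) = 7 - √2*√z)
o(N, m) = -18*m (o(N, m) = -2*m*9 = -18*m)
C = 1/9054 (C = 1/(-18*(-503)) = 1/9054 ≈ 0.00011045)
(B(-855) + C)*(4113129 + 4384285) = ((7 - √2*√(-855)) + 1/9054)*(4113129 + 4384285) = ((7 - √2*3*I*√95) + 1/9054)*8497414 = ((7 - 3*I*√190) + 1/9054)*8497414 = (63379/9054 - 3*I*√190)*8497414 = 269278800953/4527 - 25492242*I*√190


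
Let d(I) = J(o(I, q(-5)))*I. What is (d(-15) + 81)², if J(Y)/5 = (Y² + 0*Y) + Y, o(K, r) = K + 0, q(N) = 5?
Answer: 245517561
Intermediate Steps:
o(K, r) = K
J(Y) = 5*Y + 5*Y² (J(Y) = 5*((Y² + 0*Y) + Y) = 5*((Y² + 0) + Y) = 5*(Y² + Y) = 5*(Y + Y²) = 5*Y + 5*Y²)
d(I) = 5*I²*(1 + I) (d(I) = (5*I*(1 + I))*I = 5*I²*(1 + I))
(d(-15) + 81)² = (5*(-15)²*(1 - 15) + 81)² = (5*225*(-14) + 81)² = (-15750 + 81)² = (-15669)² = 245517561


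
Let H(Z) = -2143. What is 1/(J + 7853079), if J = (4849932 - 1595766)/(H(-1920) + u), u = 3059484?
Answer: 3057341/24009543657105 ≈ 1.2734e-7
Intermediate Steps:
J = 3254166/3057341 (J = (4849932 - 1595766)/(-2143 + 3059484) = 3254166/3057341 ≈ 1.0644)
1/(J + 7853079) = 1/(3254166/3057341 + 7853079) = 1/(24009543657105/3057341) = 3057341/24009543657105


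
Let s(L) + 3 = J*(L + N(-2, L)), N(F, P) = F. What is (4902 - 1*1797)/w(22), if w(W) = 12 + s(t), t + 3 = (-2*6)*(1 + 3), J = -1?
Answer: 3105/62 ≈ 50.081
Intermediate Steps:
t = -51 (t = -3 + (-2*6)*(1 + 3) = -3 - 12*4 = -3 - 48 = -51)
s(L) = -1 - L (s(L) = -3 - (L - 2) = -3 - (-2 + L) = -3 + (2 - L) = -1 - L)
w(W) = 62 (w(W) = 12 + (-1 - 1*(-51)) = 12 + (-1 + 51) = 12 + 50 = 62)
(4902 - 1*1797)/w(22) = (4902 - 1*1797)/62 = (4902 - 1797)*(1/62) = 3105*(1/62) = 3105/62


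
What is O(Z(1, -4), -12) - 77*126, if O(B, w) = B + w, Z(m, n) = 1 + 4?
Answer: -9709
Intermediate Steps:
Z(m, n) = 5
O(Z(1, -4), -12) - 77*126 = (5 - 12) - 77*126 = -7 - 9702 = -9709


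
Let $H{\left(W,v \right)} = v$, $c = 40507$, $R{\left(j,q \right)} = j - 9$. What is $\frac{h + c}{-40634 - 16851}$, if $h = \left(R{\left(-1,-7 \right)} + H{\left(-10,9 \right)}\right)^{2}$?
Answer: $- \frac{40508}{57485} \approx -0.70467$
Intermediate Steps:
$R{\left(j,q \right)} = -9 + j$
$h = 1$ ($h = \left(\left(-9 - 1\right) + 9\right)^{2} = \left(-10 + 9\right)^{2} = \left(-1\right)^{2} = 1$)
$\frac{h + c}{-40634 - 16851} = \frac{1 + 40507}{-40634 - 16851} = \frac{40508}{-57485} = 40508 \left(- \frac{1}{57485}\right) = - \frac{40508}{57485}$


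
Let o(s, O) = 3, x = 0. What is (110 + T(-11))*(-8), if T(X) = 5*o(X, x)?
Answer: -1000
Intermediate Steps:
T(X) = 15 (T(X) = 5*3 = 15)
(110 + T(-11))*(-8) = (110 + 15)*(-8) = 125*(-8) = -1000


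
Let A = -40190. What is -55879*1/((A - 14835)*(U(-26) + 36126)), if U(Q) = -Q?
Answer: 55879/1989263800 ≈ 2.8090e-5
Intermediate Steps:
-55879*1/((A - 14835)*(U(-26) + 36126)) = -55879*1/((-40190 - 14835)*(-1*(-26) + 36126)) = -55879*(-1/(55025*(26 + 36126))) = -55879/((-55025*36152)) = -55879/(-1989263800) = -55879*(-1/1989263800) = 55879/1989263800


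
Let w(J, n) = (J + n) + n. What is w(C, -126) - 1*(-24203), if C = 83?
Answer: 24034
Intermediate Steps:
w(J, n) = J + 2*n
w(C, -126) - 1*(-24203) = (83 + 2*(-126)) - 1*(-24203) = (83 - 252) + 24203 = -169 + 24203 = 24034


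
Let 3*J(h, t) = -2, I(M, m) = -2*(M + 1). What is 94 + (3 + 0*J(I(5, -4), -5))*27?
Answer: 175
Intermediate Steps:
I(M, m) = -2 - 2*M (I(M, m) = -2*(1 + M) = -2 - 2*M)
J(h, t) = -2/3 (J(h, t) = (1/3)*(-2) = -2/3)
94 + (3 + 0*J(I(5, -4), -5))*27 = 94 + (3 + 0*(-2/3))*27 = 94 + (3 + 0)*27 = 94 + 3*27 = 94 + 81 = 175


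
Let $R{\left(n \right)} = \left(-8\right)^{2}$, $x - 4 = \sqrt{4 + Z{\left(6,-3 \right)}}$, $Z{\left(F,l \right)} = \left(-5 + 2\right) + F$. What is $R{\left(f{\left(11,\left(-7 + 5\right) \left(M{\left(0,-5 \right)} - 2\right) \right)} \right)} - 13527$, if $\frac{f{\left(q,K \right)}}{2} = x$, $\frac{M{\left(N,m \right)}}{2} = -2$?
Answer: $-13463$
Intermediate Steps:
$M{\left(N,m \right)} = -4$ ($M{\left(N,m \right)} = 2 \left(-2\right) = -4$)
$Z{\left(F,l \right)} = -3 + F$
$x = 4 + \sqrt{7}$ ($x = 4 + \sqrt{4 + \left(-3 + 6\right)} = 4 + \sqrt{4 + 3} = 4 + \sqrt{7} \approx 6.6458$)
$f{\left(q,K \right)} = 8 + 2 \sqrt{7}$ ($f{\left(q,K \right)} = 2 \left(4 + \sqrt{7}\right) = 8 + 2 \sqrt{7}$)
$R{\left(n \right)} = 64$
$R{\left(f{\left(11,\left(-7 + 5\right) \left(M{\left(0,-5 \right)} - 2\right) \right)} \right)} - 13527 = 64 - 13527 = -13463$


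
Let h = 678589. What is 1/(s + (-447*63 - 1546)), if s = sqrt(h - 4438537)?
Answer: -29707/886265797 - 6*I*sqrt(104443)/886265797 ≈ -3.3519e-5 - 2.1879e-6*I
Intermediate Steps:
s = 6*I*sqrt(104443) (s = sqrt(678589 - 4438537) = sqrt(-3759948) = 6*I*sqrt(104443) ≈ 1939.1*I)
1/(s + (-447*63 - 1546)) = 1/(6*I*sqrt(104443) + (-447*63 - 1546)) = 1/(6*I*sqrt(104443) + (-28161 - 1546)) = 1/(6*I*sqrt(104443) - 29707) = 1/(-29707 + 6*I*sqrt(104443))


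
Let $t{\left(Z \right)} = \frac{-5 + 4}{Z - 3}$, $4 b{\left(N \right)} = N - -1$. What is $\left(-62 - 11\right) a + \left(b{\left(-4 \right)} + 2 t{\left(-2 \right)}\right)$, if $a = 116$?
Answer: $- \frac{169367}{20} \approx -8468.3$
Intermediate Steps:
$b{\left(N \right)} = \frac{1}{4} + \frac{N}{4}$ ($b{\left(N \right)} = \frac{N - -1}{4} = \frac{N + 1}{4} = \frac{1 + N}{4} = \frac{1}{4} + \frac{N}{4}$)
$t{\left(Z \right)} = - \frac{1}{-3 + Z}$
$\left(-62 - 11\right) a + \left(b{\left(-4 \right)} + 2 t{\left(-2 \right)}\right) = \left(-62 - 11\right) 116 + \left(\left(\frac{1}{4} + \frac{1}{4} \left(-4\right)\right) + 2 \left(- \frac{1}{-3 - 2}\right)\right) = \left(-62 - 11\right) 116 + \left(\left(\frac{1}{4} - 1\right) + 2 \left(- \frac{1}{-5}\right)\right) = \left(-73\right) 116 - \left(\frac{3}{4} - 2 \left(\left(-1\right) \left(- \frac{1}{5}\right)\right)\right) = -8468 + \left(- \frac{3}{4} + 2 \cdot \frac{1}{5}\right) = -8468 + \left(- \frac{3}{4} + \frac{2}{5}\right) = -8468 - \frac{7}{20} = - \frac{169367}{20}$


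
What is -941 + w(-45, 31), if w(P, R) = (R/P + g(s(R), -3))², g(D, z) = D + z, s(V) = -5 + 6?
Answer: -1890884/2025 ≈ -933.77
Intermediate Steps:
s(V) = 1
w(P, R) = (-2 + R/P)² (w(P, R) = (R/P + (1 - 3))² = (R/P - 2)² = (-2 + R/P)²)
-941 + w(-45, 31) = -941 + (31 - 2*(-45))²/(-45)² = -941 + (31 + 90)²/2025 = -941 + (1/2025)*121² = -941 + (1/2025)*14641 = -941 + 14641/2025 = -1890884/2025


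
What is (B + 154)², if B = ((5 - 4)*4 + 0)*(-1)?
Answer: 22500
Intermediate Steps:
B = -4 (B = (1*4 + 0)*(-1) = (4 + 0)*(-1) = 4*(-1) = -4)
(B + 154)² = (-4 + 154)² = 150² = 22500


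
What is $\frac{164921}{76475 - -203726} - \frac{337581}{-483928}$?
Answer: $\frac{174400423469}{135597109528} \approx 1.2862$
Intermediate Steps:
$\frac{164921}{76475 - -203726} - \frac{337581}{-483928} = \frac{164921}{76475 + 203726} - - \frac{337581}{483928} = \frac{164921}{280201} + \frac{337581}{483928} = \frac{174400423469}{135597109528}$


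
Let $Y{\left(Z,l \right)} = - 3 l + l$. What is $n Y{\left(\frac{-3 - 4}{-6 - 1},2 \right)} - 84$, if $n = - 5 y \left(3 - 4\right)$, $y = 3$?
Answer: $-144$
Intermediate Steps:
$Y{\left(Z,l \right)} = - 2 l$
$n = 15$ ($n = \left(-5\right) 3 \left(3 - 4\right) = - 15 \left(3 - 4\right) = \left(-15\right) \left(-1\right) = 15$)
$n Y{\left(\frac{-3 - 4}{-6 - 1},2 \right)} - 84 = 15 \left(\left(-2\right) 2\right) - 84 = 15 \left(-4\right) - 84 = -60 - 84 = -144$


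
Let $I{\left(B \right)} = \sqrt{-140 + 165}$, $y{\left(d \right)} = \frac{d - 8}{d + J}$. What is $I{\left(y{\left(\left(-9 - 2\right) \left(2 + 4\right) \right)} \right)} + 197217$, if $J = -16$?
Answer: $197222$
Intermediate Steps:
$y{\left(d \right)} = \frac{-8 + d}{-16 + d}$ ($y{\left(d \right)} = \frac{d - 8}{d - 16} = \frac{-8 + d}{-16 + d}$)
$I{\left(B \right)} = 5$ ($I{\left(B \right)} = \sqrt{25} = 5$)
$I{\left(y{\left(\left(-9 - 2\right) \left(2 + 4\right) \right)} \right)} + 197217 = 5 + 197217 = 197222$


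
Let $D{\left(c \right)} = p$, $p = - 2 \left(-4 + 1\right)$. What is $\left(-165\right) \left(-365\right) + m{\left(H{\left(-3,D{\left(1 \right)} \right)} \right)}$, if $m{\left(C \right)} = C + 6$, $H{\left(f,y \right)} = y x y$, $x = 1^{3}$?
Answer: $60267$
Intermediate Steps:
$p = 6$ ($p = \left(-2\right) \left(-3\right) = 6$)
$x = 1$
$D{\left(c \right)} = 6$
$H{\left(f,y \right)} = y^{2}$ ($H{\left(f,y \right)} = y 1 y = y y = y^{2}$)
$m{\left(C \right)} = 6 + C$
$\left(-165\right) \left(-365\right) + m{\left(H{\left(-3,D{\left(1 \right)} \right)} \right)} = \left(-165\right) \left(-365\right) + \left(6 + 6^{2}\right) = 60225 + \left(6 + 36\right) = 60225 + 42 = 60267$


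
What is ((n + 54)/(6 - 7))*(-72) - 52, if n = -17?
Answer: 2612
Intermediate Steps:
((n + 54)/(6 - 7))*(-72) - 52 = ((-17 + 54)/(6 - 7))*(-72) - 52 = (37/(-1))*(-72) - 52 = (37*(-1))*(-72) - 52 = -37*(-72) - 52 = 2664 - 52 = 2612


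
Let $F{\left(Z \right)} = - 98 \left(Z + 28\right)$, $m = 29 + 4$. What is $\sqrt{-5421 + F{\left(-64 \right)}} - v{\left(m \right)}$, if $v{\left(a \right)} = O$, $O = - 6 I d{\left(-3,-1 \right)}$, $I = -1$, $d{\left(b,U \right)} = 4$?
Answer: $-24 + i \sqrt{1893} \approx -24.0 + 43.509 i$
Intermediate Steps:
$m = 33$
$O = 24$ ($O = \left(-6\right) \left(-1\right) 4 = 6 \cdot 4 = 24$)
$v{\left(a \right)} = 24$
$F{\left(Z \right)} = -2744 - 98 Z$ ($F{\left(Z \right)} = - 98 \left(28 + Z\right) = -2744 - 98 Z$)
$\sqrt{-5421 + F{\left(-64 \right)}} - v{\left(m \right)} = \sqrt{-5421 - -3528} - 24 = \sqrt{-5421 + \left(-2744 + 6272\right)} - 24 = \sqrt{-5421 + 3528} - 24 = \sqrt{-1893} - 24 = i \sqrt{1893} - 24 = -24 + i \sqrt{1893}$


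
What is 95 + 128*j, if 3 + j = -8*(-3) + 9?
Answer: 3935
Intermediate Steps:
j = 30 (j = -3 + (-8*(-3) + 9) = -3 + (24 + 9) = -3 + 33 = 30)
95 + 128*j = 95 + 128*30 = 95 + 3840 = 3935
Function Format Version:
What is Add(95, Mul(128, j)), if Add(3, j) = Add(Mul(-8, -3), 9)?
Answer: 3935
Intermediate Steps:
j = 30 (j = Add(-3, Add(Mul(-8, -3), 9)) = Add(-3, Add(24, 9)) = Add(-3, 33) = 30)
Add(95, Mul(128, j)) = Add(95, Mul(128, 30)) = Add(95, 3840) = 3935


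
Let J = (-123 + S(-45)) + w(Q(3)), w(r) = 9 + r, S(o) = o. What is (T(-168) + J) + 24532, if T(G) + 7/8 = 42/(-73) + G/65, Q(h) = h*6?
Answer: 925729193/37960 ≈ 24387.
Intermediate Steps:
Q(h) = 6*h
J = -141 (J = (-123 - 45) + (9 + 6*3) = -168 + (9 + 18) = -168 + 27 = -141)
T(G) = -847/584 + G/65 (T(G) = -7/8 + (42/(-73) + G/65) = -7/8 + (42*(-1/73) + G*(1/65)) = -7/8 + (-42/73 + G/65) = -847/584 + G/65)
(T(-168) + J) + 24532 = ((-847/584 + (1/65)*(-168)) - 141) + 24532 = ((-847/584 - 168/65) - 141) + 24532 = (-153167/37960 - 141) + 24532 = -5505527/37960 + 24532 = 925729193/37960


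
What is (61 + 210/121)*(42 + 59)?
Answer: 766691/121 ≈ 6336.3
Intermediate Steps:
(61 + 210/121)*(42 + 59) = (61 + 210*(1/121))*101 = (61 + 210/121)*101 = (7591/121)*101 = 766691/121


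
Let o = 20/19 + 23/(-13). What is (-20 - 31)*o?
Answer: 9027/247 ≈ 36.547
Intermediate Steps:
o = -177/247 (o = 20*(1/19) + 23*(-1/13) = 20/19 - 23/13 = -177/247 ≈ -0.71660)
(-20 - 31)*o = (-20 - 31)*(-177/247) = -51*(-177/247) = 9027/247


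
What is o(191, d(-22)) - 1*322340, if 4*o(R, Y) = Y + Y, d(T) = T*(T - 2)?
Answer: -322076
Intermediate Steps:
d(T) = T*(-2 + T)
o(R, Y) = Y/2 (o(R, Y) = (Y + Y)/4 = (2*Y)/4 = Y/2)
o(191, d(-22)) - 1*322340 = (-22*(-2 - 22))/2 - 1*322340 = (-22*(-24))/2 - 322340 = (1/2)*528 - 322340 = 264 - 322340 = -322076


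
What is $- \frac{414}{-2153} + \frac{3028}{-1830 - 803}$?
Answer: $- \frac{5429222}{5668849} \approx -0.95773$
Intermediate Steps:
$- \frac{414}{-2153} + \frac{3028}{-1830 - 803} = \left(-414\right) \left(- \frac{1}{2153}\right) + \frac{3028}{-1830 - 803} = \frac{414}{2153} + \frac{3028}{-2633} = \frac{414}{2153} + 3028 \left(- \frac{1}{2633}\right) = \frac{414}{2153} - \frac{3028}{2633} = - \frac{5429222}{5668849}$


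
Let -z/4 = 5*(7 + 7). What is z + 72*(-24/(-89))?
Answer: -23192/89 ≈ -260.58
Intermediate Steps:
z = -280 (z = -20*(7 + 7) = -20*14 = -4*70 = -280)
z + 72*(-24/(-89)) = -280 + 72*(-24/(-89)) = -280 + 72*(-24*(-1/89)) = -280 + 72*(24/89) = -280 + 1728/89 = -23192/89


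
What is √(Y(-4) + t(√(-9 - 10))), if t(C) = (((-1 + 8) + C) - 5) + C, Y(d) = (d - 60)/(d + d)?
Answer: √(10 + 2*I*√19) ≈ 3.4108 + 1.278*I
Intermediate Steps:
Y(d) = (-60 + d)/(2*d) (Y(d) = (-60 + d)/((2*d)) = (-60 + d)*(1/(2*d)) = (-60 + d)/(2*d))
t(C) = 2 + 2*C (t(C) = ((7 + C) - 5) + C = (2 + C) + C = 2 + 2*C)
√(Y(-4) + t(√(-9 - 10))) = √((½)*(-60 - 4)/(-4) + (2 + 2*√(-9 - 10))) = √((½)*(-¼)*(-64) + (2 + 2*√(-19))) = √(8 + (2 + 2*(I*√19))) = √(8 + (2 + 2*I*√19)) = √(10 + 2*I*√19)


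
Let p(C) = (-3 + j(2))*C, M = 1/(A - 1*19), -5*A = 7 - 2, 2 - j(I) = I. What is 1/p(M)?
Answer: 20/3 ≈ 6.6667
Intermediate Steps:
j(I) = 2 - I
A = -1 (A = -(7 - 2)/5 = -⅕*5 = -1)
M = -1/20 (M = 1/(-1 - 1*19) = 1/(-1 - 19) = 1/(-20) = -1/20 ≈ -0.050000)
p(C) = -3*C (p(C) = (-3 + (2 - 1*2))*C = (-3 + (2 - 2))*C = (-3 + 0)*C = -3*C)
1/p(M) = 1/(-3*(-1/20)) = 1/(3/20) = 20/3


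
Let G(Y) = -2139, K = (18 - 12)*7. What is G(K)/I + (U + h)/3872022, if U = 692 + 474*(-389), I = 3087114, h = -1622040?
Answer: -132923546827/284604126774 ≈ -0.46705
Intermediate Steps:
K = 42 (K = 6*7 = 42)
U = -183694 (U = 692 - 184386 = -183694)
G(K)/I + (U + h)/3872022 = -2139/3087114 + (-183694 - 1622040)/3872022 = -2139*1/3087114 - 1805734*1/3872022 = -713/1029038 - 128981/276573 = -132923546827/284604126774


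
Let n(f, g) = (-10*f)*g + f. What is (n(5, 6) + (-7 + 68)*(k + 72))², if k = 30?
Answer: 35129329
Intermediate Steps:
n(f, g) = f - 10*f*g (n(f, g) = -10*f*g + f = f - 10*f*g)
(n(5, 6) + (-7 + 68)*(k + 72))² = (5*(1 - 10*6) + (-7 + 68)*(30 + 72))² = (5*(1 - 60) + 61*102)² = (5*(-59) + 6222)² = (-295 + 6222)² = 5927² = 35129329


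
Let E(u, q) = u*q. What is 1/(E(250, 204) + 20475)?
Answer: 1/71475 ≈ 1.3991e-5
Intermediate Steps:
E(u, q) = q*u
1/(E(250, 204) + 20475) = 1/(204*250 + 20475) = 1/(51000 + 20475) = 1/71475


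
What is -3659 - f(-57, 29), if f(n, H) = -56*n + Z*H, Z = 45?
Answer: -8156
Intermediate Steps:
f(n, H) = -56*n + 45*H
-3659 - f(-57, 29) = -3659 - (-56*(-57) + 45*29) = -3659 - (3192 + 1305) = -3659 - 1*4497 = -3659 - 4497 = -8156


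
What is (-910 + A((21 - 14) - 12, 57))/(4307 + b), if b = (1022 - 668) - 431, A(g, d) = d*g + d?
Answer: -569/2115 ≈ -0.26903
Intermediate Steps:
A(g, d) = d + d*g
b = -77 (b = 354 - 431 = -77)
(-910 + A((21 - 14) - 12, 57))/(4307 + b) = (-910 + 57*(1 + ((21 - 14) - 12)))/(4307 - 77) = (-910 + 57*(1 + (7 - 12)))/4230 = (-910 + 57*(1 - 5))*(1/4230) = (-910 + 57*(-4))*(1/4230) = (-910 - 228)*(1/4230) = -1138*1/4230 = -569/2115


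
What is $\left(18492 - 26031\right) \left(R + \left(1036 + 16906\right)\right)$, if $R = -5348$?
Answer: $-94946166$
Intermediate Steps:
$\left(18492 - 26031\right) \left(R + \left(1036 + 16906\right)\right) = \left(18492 - 26031\right) \left(-5348 + \left(1036 + 16906\right)\right) = - 7539 \left(-5348 + 17942\right) = \left(-7539\right) 12594 = -94946166$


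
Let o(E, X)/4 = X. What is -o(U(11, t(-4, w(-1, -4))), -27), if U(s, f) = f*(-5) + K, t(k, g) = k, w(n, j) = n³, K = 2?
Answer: 108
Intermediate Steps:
U(s, f) = 2 - 5*f (U(s, f) = f*(-5) + 2 = -5*f + 2 = 2 - 5*f)
o(E, X) = 4*X
-o(U(11, t(-4, w(-1, -4))), -27) = -4*(-27) = -1*(-108) = 108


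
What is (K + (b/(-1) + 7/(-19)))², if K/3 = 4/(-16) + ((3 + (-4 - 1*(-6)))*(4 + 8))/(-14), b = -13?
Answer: 269361/283024 ≈ 0.95173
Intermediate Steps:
K = -381/28 (K = 3*(4/(-16) + ((3 + (-4 - 1*(-6)))*(4 + 8))/(-14)) = 3*(4*(-1/16) + ((3 + (-4 + 6))*12)*(-1/14)) = 3*(-¼ + ((3 + 2)*12)*(-1/14)) = 3*(-¼ + (5*12)*(-1/14)) = 3*(-¼ + 60*(-1/14)) = 3*(-¼ - 30/7) = 3*(-127/28) = -381/28 ≈ -13.607)
(K + (b/(-1) + 7/(-19)))² = (-381/28 + (-13/(-1) + 7/(-19)))² = (-381/28 + (-13*(-1) + 7*(-1/19)))² = (-381/28 + (13 - 7/19))² = (-381/28 + 240/19)² = (-519/532)² = 269361/283024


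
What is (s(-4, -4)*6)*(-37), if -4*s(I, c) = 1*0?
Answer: 0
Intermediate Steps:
s(I, c) = 0 (s(I, c) = -0/4 = -¼*0 = 0)
(s(-4, -4)*6)*(-37) = (0*6)*(-37) = 0*(-37) = 0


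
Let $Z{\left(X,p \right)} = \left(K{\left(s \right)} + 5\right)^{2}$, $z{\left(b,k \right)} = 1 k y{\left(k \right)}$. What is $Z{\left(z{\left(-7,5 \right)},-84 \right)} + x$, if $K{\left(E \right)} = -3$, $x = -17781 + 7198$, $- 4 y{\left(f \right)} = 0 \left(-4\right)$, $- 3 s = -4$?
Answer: $-10579$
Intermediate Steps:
$s = \frac{4}{3}$ ($s = \left(- \frac{1}{3}\right) \left(-4\right) = \frac{4}{3} \approx 1.3333$)
$y{\left(f \right)} = 0$ ($y{\left(f \right)} = - \frac{0 \left(-4\right)}{4} = \left(- \frac{1}{4}\right) 0 = 0$)
$z{\left(b,k \right)} = 0$ ($z{\left(b,k \right)} = 1 k 0 = k 0 = 0$)
$x = -10583$
$Z{\left(X,p \right)} = 4$ ($Z{\left(X,p \right)} = \left(-3 + 5\right)^{2} = 2^{2} = 4$)
$Z{\left(z{\left(-7,5 \right)},-84 \right)} + x = 4 - 10583 = -10579$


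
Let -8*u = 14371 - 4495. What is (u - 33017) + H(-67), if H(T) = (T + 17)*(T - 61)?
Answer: -55703/2 ≈ -27852.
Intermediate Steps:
u = -2469/2 (u = -(14371 - 4495)/8 = -1/8*9876 = -2469/2 ≈ -1234.5)
H(T) = (-61 + T)*(17 + T) (H(T) = (17 + T)*(-61 + T) = (-61 + T)*(17 + T))
(u - 33017) + H(-67) = (-2469/2 - 33017) + (-1037 + (-67)**2 - 44*(-67)) = -68503/2 + (-1037 + 4489 + 2948) = -68503/2 + 6400 = -55703/2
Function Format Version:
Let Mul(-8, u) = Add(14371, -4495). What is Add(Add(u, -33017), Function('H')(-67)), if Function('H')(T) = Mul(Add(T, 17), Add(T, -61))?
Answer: Rational(-55703, 2) ≈ -27852.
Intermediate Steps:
u = Rational(-2469, 2) (u = Mul(Rational(-1, 8), Add(14371, -4495)) = Mul(Rational(-1, 8), 9876) = Rational(-2469, 2) ≈ -1234.5)
Function('H')(T) = Mul(Add(-61, T), Add(17, T)) (Function('H')(T) = Mul(Add(17, T), Add(-61, T)) = Mul(Add(-61, T), Add(17, T)))
Add(Add(u, -33017), Function('H')(-67)) = Add(Add(Rational(-2469, 2), -33017), Add(-1037, Pow(-67, 2), Mul(-44, -67))) = Add(Rational(-68503, 2), Add(-1037, 4489, 2948)) = Add(Rational(-68503, 2), 6400) = Rational(-55703, 2)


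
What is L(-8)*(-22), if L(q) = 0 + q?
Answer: 176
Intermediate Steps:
L(q) = q
L(-8)*(-22) = -8*(-22) = 176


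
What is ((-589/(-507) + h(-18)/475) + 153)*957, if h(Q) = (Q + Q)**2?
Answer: 12052799968/80275 ≈ 1.5014e+5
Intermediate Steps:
h(Q) = 4*Q**2 (h(Q) = (2*Q)**2 = 4*Q**2)
((-589/(-507) + h(-18)/475) + 153)*957 = ((-589/(-507) + (4*(-18)**2)/475) + 153)*957 = ((-589*(-1/507) + (4*324)*(1/475)) + 153)*957 = ((589/507 + 1296*(1/475)) + 153)*957 = ((589/507 + 1296/475) + 153)*957 = (936847/240825 + 153)*957 = (37783072/240825)*957 = 12052799968/80275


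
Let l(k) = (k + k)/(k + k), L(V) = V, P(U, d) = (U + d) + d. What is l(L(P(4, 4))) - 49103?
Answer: -49102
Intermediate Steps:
P(U, d) = U + 2*d
l(k) = 1 (l(k) = (2*k)/((2*k)) = (2*k)*(1/(2*k)) = 1)
l(L(P(4, 4))) - 49103 = 1 - 49103 = -49102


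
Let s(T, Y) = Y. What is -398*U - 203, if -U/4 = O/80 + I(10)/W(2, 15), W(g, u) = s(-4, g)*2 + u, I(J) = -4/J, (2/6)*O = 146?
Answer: 161114/19 ≈ 8479.7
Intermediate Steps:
O = 438 (O = 3*146 = 438)
W(g, u) = u + 2*g (W(g, u) = g*2 + u = 2*g + u = u + 2*g)
U = -829/38 (U = -4*(438/80 + (-4/10)/(15 + 2*2)) = -4*(438*(1/80) + (-4*1/10)/(15 + 4)) = -4*(219/40 - 2/5/19) = -4*(219/40 - 2/5*1/19) = -4*(219/40 - 2/95) = -4*829/152 = -829/38 ≈ -21.816)
-398*U - 203 = -398*(-829/38) - 203 = 164971/19 - 203 = 161114/19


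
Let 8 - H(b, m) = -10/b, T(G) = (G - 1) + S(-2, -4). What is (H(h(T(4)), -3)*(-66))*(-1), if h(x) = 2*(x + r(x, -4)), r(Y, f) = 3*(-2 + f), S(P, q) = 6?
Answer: 1474/3 ≈ 491.33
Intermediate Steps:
r(Y, f) = -6 + 3*f
T(G) = 5 + G (T(G) = (G - 1) + 6 = (-1 + G) + 6 = 5 + G)
h(x) = -36 + 2*x (h(x) = 2*(x + (-6 + 3*(-4))) = 2*(x + (-6 - 12)) = 2*(x - 18) = 2*(-18 + x) = -36 + 2*x)
H(b, m) = 8 + 10/b (H(b, m) = 8 - (-10)/b = 8 + 10/b)
(H(h(T(4)), -3)*(-66))*(-1) = ((8 + 10/(-36 + 2*(5 + 4)))*(-66))*(-1) = ((8 + 10/(-36 + 2*9))*(-66))*(-1) = ((8 + 10/(-36 + 18))*(-66))*(-1) = ((8 + 10/(-18))*(-66))*(-1) = ((8 + 10*(-1/18))*(-66))*(-1) = ((8 - 5/9)*(-66))*(-1) = ((67/9)*(-66))*(-1) = -1474/3*(-1) = 1474/3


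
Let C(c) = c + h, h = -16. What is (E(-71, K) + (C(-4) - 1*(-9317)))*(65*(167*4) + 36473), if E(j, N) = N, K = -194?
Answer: 727265979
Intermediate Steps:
C(c) = -16 + c (C(c) = c - 16 = -16 + c)
(E(-71, K) + (C(-4) - 1*(-9317)))*(65*(167*4) + 36473) = (-194 + ((-16 - 4) - 1*(-9317)))*(65*(167*4) + 36473) = (-194 + (-20 + 9317))*(65*668 + 36473) = (-194 + 9297)*(43420 + 36473) = 9103*79893 = 727265979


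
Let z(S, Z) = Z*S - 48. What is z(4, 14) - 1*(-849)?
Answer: 857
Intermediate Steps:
z(S, Z) = -48 + S*Z (z(S, Z) = S*Z - 48 = -48 + S*Z)
z(4, 14) - 1*(-849) = (-48 + 4*14) - 1*(-849) = (-48 + 56) + 849 = 8 + 849 = 857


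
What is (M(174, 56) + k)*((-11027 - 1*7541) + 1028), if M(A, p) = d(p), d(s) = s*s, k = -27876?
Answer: 433939600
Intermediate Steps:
d(s) = s²
M(A, p) = p²
(M(174, 56) + k)*((-11027 - 1*7541) + 1028) = (56² - 27876)*((-11027 - 1*7541) + 1028) = (3136 - 27876)*((-11027 - 7541) + 1028) = -24740*(-18568 + 1028) = -24740*(-17540) = 433939600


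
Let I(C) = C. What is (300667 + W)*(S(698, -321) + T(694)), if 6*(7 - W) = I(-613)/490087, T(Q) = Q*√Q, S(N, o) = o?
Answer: -94602820831187/980174 + 306796063817027*√694/1470261 ≈ 5.4006e+9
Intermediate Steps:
T(Q) = Q^(3/2)
W = 20584267/2940522 (W = 7 - (-613)/(6*490087) = 7 - ⅙*(-613/490087) = 7 + 613/2940522 = 20584267/2940522 ≈ 7.0002)
(300667 + W)*(S(698, -321) + T(694)) = (300667 + 20584267/2940522)*(-321 + 694^(3/2)) = 884138512441*(-321 + 694*√694)/2940522 = -94602820831187/980174 + 306796063817027*√694/1470261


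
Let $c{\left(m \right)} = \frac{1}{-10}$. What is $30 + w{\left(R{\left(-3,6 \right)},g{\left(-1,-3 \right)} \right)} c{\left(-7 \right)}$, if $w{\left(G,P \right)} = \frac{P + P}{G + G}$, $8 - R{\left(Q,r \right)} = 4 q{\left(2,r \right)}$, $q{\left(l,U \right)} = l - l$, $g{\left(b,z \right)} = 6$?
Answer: $\frac{1197}{40} \approx 29.925$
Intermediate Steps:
$q{\left(l,U \right)} = 0$
$c{\left(m \right)} = - \frac{1}{10}$
$R{\left(Q,r \right)} = 8$ ($R{\left(Q,r \right)} = 8 - 4 \cdot 0 = 8 - 0 = 8 + 0 = 8$)
$w{\left(G,P \right)} = \frac{P}{G}$ ($w{\left(G,P \right)} = \frac{2 P}{2 G} = 2 P \frac{1}{2 G} = \frac{P}{G}$)
$30 + w{\left(R{\left(-3,6 \right)},g{\left(-1,-3 \right)} \right)} c{\left(-7 \right)} = 30 + \frac{6}{8} \left(- \frac{1}{10}\right) = 30 + 6 \cdot \frac{1}{8} \left(- \frac{1}{10}\right) = 30 + \frac{3}{4} \left(- \frac{1}{10}\right) = 30 - \frac{3}{40} = \frac{1197}{40}$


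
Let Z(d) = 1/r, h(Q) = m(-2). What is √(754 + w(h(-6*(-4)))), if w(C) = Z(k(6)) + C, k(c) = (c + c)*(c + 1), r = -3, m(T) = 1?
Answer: 2*√1698/3 ≈ 27.471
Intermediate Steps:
h(Q) = 1
k(c) = 2*c*(1 + c) (k(c) = (2*c)*(1 + c) = 2*c*(1 + c))
Z(d) = -⅓ (Z(d) = 1/(-3) = -⅓)
w(C) = -⅓ + C
√(754 + w(h(-6*(-4)))) = √(754 + (-⅓ + 1)) = √(754 + ⅔) = √(2264/3) = 2*√1698/3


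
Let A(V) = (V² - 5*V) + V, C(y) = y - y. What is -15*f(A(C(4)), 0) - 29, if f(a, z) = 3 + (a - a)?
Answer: -74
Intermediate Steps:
C(y) = 0
A(V) = V² - 4*V
f(a, z) = 3 (f(a, z) = 3 + 0 = 3)
-15*f(A(C(4)), 0) - 29 = -15*3 - 29 = -45 - 29 = -74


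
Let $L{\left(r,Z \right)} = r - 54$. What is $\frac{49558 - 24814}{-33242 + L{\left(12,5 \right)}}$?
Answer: $- \frac{6186}{8321} \approx -0.74342$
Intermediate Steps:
$L{\left(r,Z \right)} = -54 + r$
$\frac{49558 - 24814}{-33242 + L{\left(12,5 \right)}} = \frac{49558 - 24814}{-33242 + \left(-54 + 12\right)} = \frac{49558 - 24814}{-33242 - 42} = \frac{49558 - 24814}{-33284} = 24744 \left(- \frac{1}{33284}\right) = - \frac{6186}{8321}$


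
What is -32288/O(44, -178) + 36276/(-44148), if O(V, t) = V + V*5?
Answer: -14948203/121407 ≈ -123.12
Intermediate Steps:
O(V, t) = 6*V (O(V, t) = V + 5*V = 6*V)
-32288/O(44, -178) + 36276/(-44148) = -32288/(6*44) + 36276/(-44148) = -32288/264 + 36276*(-1/44148) = -32288*1/264 - 3023/3679 = -4036/33 - 3023/3679 = -14948203/121407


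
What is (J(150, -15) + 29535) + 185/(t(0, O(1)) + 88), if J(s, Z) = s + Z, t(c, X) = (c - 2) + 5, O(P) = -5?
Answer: 2700155/91 ≈ 29672.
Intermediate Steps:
t(c, X) = 3 + c (t(c, X) = (-2 + c) + 5 = 3 + c)
J(s, Z) = Z + s
(J(150, -15) + 29535) + 185/(t(0, O(1)) + 88) = ((-15 + 150) + 29535) + 185/((3 + 0) + 88) = (135 + 29535) + 185/(3 + 88) = 29670 + 185/91 = 2700155/91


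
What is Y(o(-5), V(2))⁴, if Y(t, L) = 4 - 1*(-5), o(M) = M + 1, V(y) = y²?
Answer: 6561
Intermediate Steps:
o(M) = 1 + M
Y(t, L) = 9 (Y(t, L) = 4 + 5 = 9)
Y(o(-5), V(2))⁴ = 9⁴ = 6561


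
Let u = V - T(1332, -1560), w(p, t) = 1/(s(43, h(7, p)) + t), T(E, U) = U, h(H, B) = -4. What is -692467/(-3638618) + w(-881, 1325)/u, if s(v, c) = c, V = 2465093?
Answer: 2256368139336889/11856249775336834 ≈ 0.19031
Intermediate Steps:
w(p, t) = 1/(-4 + t)
u = 2466653 (u = 2465093 - 1*(-1560) = 2465093 + 1560 = 2466653)
-692467/(-3638618) + w(-881, 1325)/u = -692467/(-3638618) + 1/((-4 + 1325)*2466653) = -692467*(-1/3638618) + (1/2466653)/1321 = 692467/3638618 + (1/1321)*(1/2466653) = 692467/3638618 + 1/3258448613 = 2256368139336889/11856249775336834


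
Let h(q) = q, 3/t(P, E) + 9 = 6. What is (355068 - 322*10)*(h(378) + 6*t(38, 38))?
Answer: 130887456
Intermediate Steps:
t(P, E) = -1 (t(P, E) = 3/(-9 + 6) = 3/(-3) = 3*(-1/3) = -1)
(355068 - 322*10)*(h(378) + 6*t(38, 38)) = (355068 - 322*10)*(378 + 6*(-1)) = (355068 - 3220)*(378 - 6) = 351848*372 = 130887456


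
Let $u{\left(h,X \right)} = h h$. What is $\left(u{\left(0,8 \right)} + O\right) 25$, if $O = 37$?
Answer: $925$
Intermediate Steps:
$u{\left(h,X \right)} = h^{2}$
$\left(u{\left(0,8 \right)} + O\right) 25 = \left(0^{2} + 37\right) 25 = \left(0 + 37\right) 25 = 37 \cdot 25 = 925$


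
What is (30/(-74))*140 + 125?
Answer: 2525/37 ≈ 68.243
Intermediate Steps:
(30/(-74))*140 + 125 = (30*(-1/74))*140 + 125 = -15/37*140 + 125 = -2100/37 + 125 = 2525/37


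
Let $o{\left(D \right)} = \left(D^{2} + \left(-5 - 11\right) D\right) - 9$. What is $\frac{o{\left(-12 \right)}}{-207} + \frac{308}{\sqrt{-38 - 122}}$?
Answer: $- \frac{109}{69} - \frac{77 i \sqrt{10}}{10} \approx -1.5797 - 24.35 i$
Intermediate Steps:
$o{\left(D \right)} = -9 + D^{2} - 16 D$ ($o{\left(D \right)} = \left(D^{2} + \left(-5 - 11\right) D\right) - 9 = \left(D^{2} - 16 D\right) - 9 = -9 + D^{2} - 16 D$)
$\frac{o{\left(-12 \right)}}{-207} + \frac{308}{\sqrt{-38 - 122}} = \frac{-9 + \left(-12\right)^{2} - -192}{-207} + \frac{308}{\sqrt{-38 - 122}} = \left(-9 + 144 + 192\right) \left(- \frac{1}{207}\right) + \frac{308}{\sqrt{-160}} = 327 \left(- \frac{1}{207}\right) + \frac{308}{4 i \sqrt{10}} = - \frac{109}{69} + 308 \left(- \frac{i \sqrt{10}}{40}\right) = - \frac{109}{69} - \frac{77 i \sqrt{10}}{10}$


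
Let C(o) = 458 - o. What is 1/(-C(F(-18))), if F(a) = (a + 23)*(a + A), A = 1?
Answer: -1/543 ≈ -0.0018416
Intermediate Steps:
F(a) = (1 + a)*(23 + a) (F(a) = (a + 23)*(a + 1) = (23 + a)*(1 + a) = (1 + a)*(23 + a))
1/(-C(F(-18))) = 1/(-(458 - (23 + (-18)² + 24*(-18)))) = 1/(-(458 - (23 + 324 - 432))) = 1/(-(458 - 1*(-85))) = 1/(-(458 + 85)) = 1/(-1*543) = 1/(-543) = -1/543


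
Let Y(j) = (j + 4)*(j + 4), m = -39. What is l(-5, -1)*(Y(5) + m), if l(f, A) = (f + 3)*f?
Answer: 420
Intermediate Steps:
l(f, A) = f*(3 + f) (l(f, A) = (3 + f)*f = f*(3 + f))
Y(j) = (4 + j)**2 (Y(j) = (4 + j)*(4 + j) = (4 + j)**2)
l(-5, -1)*(Y(5) + m) = (-5*(3 - 5))*((4 + 5)**2 - 39) = (-5*(-2))*(9**2 - 39) = 10*(81 - 39) = 10*42 = 420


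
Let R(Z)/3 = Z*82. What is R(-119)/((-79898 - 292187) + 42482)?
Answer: 29274/329603 ≈ 0.088816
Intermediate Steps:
R(Z) = 246*Z (R(Z) = 3*(Z*82) = 3*(82*Z) = 246*Z)
R(-119)/((-79898 - 292187) + 42482) = (246*(-119))/((-79898 - 292187) + 42482) = -29274/(-372085 + 42482) = -29274/(-329603) = -29274*(-1/329603) = 29274/329603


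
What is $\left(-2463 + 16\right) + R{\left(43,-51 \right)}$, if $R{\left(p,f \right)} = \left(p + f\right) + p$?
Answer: $-2412$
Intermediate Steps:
$R{\left(p,f \right)} = f + 2 p$ ($R{\left(p,f \right)} = \left(f + p\right) + p = f + 2 p$)
$\left(-2463 + 16\right) + R{\left(43,-51 \right)} = \left(-2463 + 16\right) + \left(-51 + 2 \cdot 43\right) = -2447 + \left(-51 + 86\right) = -2447 + 35 = -2412$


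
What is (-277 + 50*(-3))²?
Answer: 182329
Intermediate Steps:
(-277 + 50*(-3))² = (-277 - 150)² = (-427)² = 182329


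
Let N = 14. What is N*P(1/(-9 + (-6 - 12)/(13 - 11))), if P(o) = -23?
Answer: -322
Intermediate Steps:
N*P(1/(-9 + (-6 - 12)/(13 - 11))) = 14*(-23) = -322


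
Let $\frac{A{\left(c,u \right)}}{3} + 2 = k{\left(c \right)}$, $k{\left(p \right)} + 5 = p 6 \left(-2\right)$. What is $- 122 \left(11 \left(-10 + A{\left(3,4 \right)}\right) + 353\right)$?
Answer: $143472$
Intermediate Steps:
$k{\left(p \right)} = -5 - 12 p$ ($k{\left(p \right)} = -5 + p 6 \left(-2\right) = -5 + 6 p \left(-2\right) = -5 - 12 p$)
$A{\left(c,u \right)} = -21 - 36 c$ ($A{\left(c,u \right)} = -6 + 3 \left(-5 - 12 c\right) = -6 - \left(15 + 36 c\right) = -21 - 36 c$)
$- 122 \left(11 \left(-10 + A{\left(3,4 \right)}\right) + 353\right) = - 122 \left(11 \left(-10 - 129\right) + 353\right) = - 122 \left(11 \left(-139\right) + 353\right) = - 122 \left(-1529 + 353\right) = \left(-122\right) \left(-1176\right) = 143472$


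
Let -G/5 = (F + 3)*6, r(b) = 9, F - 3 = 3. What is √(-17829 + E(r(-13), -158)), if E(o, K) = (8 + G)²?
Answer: √50815 ≈ 225.42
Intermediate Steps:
F = 6 (F = 3 + 3 = 6)
G = -270 (G = -5*(6 + 3)*6 = -45*6 = -5*54 = -270)
E(o, K) = 68644 (E(o, K) = (8 - 270)² = (-262)² = 68644)
√(-17829 + E(r(-13), -158)) = √(-17829 + 68644) = √50815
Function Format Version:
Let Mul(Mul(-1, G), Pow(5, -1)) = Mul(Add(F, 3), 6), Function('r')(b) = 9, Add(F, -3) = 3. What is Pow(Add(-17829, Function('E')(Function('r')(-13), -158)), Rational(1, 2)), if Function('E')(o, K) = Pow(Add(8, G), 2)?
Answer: Pow(50815, Rational(1, 2)) ≈ 225.42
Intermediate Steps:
F = 6 (F = Add(3, 3) = 6)
G = -270 (G = Mul(-5, Mul(Add(6, 3), 6)) = Mul(-5, Mul(9, 6)) = Mul(-5, 54) = -270)
Function('E')(o, K) = 68644 (Function('E')(o, K) = Pow(Add(8, -270), 2) = Pow(-262, 2) = 68644)
Pow(Add(-17829, Function('E')(Function('r')(-13), -158)), Rational(1, 2)) = Pow(Add(-17829, 68644), Rational(1, 2)) = Pow(50815, Rational(1, 2))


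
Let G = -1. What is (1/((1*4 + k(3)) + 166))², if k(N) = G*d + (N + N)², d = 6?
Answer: 1/40000 ≈ 2.5000e-5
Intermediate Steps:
k(N) = -6 + 4*N² (k(N) = -1*6 + (N + N)² = -6 + (2*N)² = -6 + 4*N²)
(1/((1*4 + k(3)) + 166))² = (1/((1*4 + (-6 + 4*3²)) + 166))² = (1/((4 + (-6 + 4*9)) + 166))² = (1/((4 + (-6 + 36)) + 166))² = (1/((4 + 30) + 166))² = (1/(34 + 166))² = (1/200)² = 1/40000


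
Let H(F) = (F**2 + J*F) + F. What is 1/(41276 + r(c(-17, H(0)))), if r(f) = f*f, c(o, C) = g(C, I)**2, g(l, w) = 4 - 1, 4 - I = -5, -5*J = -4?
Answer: 1/41357 ≈ 2.4180e-5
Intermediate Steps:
J = 4/5 (J = -1/5*(-4) = 4/5 ≈ 0.80000)
H(F) = F**2 + 9*F/5 (H(F) = (F**2 + 4*F/5) + F = F**2 + 9*F/5)
I = 9 (I = 4 - 1*(-5) = 4 + 5 = 9)
g(l, w) = 3
c(o, C) = 9 (c(o, C) = 3**2 = 9)
r(f) = f**2
1/(41276 + r(c(-17, H(0)))) = 1/(41276 + 9**2) = 1/(41276 + 81) = 1/41357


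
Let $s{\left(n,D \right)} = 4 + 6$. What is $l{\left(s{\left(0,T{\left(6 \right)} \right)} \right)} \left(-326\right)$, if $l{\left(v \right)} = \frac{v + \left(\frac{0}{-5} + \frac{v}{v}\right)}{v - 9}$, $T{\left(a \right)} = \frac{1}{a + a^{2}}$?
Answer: $-3586$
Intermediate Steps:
$s{\left(n,D \right)} = 10$
$l{\left(v \right)} = \frac{1 + v}{-9 + v}$ ($l{\left(v \right)} = \frac{v + \left(0 \left(- \frac{1}{5}\right) + 1\right)}{-9 + v} = \frac{v + \left(0 + 1\right)}{-9 + v} = \frac{v + 1}{-9 + v} = \frac{1 + v}{-9 + v}$)
$l{\left(s{\left(0,T{\left(6 \right)} \right)} \right)} \left(-326\right) = \frac{1 + 10}{-9 + 10} \left(-326\right) = 1^{-1} \cdot 11 \left(-326\right) = 1 \cdot 11 \left(-326\right) = 11 \left(-326\right) = -3586$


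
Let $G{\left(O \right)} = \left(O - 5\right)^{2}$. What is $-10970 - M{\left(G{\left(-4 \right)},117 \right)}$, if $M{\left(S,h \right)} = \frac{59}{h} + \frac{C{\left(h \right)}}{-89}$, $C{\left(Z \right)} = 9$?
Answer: $- \frac{114234808}{10413} \approx -10970.0$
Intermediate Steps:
$G{\left(O \right)} = \left(-5 + O\right)^{2}$
$M{\left(S,h \right)} = - \frac{9}{89} + \frac{59}{h}$ ($M{\left(S,h \right)} = \frac{59}{h} + \frac{9}{-89} = \frac{59}{h} + 9 \left(- \frac{1}{89}\right) = \frac{59}{h} - \frac{9}{89} = - \frac{9}{89} + \frac{59}{h}$)
$-10970 - M{\left(G{\left(-4 \right)},117 \right)} = -10970 - \left(- \frac{9}{89} + \frac{59}{117}\right) = -10970 - \frac{4198}{10413} = - \frac{114234808}{10413}$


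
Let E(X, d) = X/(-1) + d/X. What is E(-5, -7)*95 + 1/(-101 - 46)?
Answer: 89375/147 ≈ 607.99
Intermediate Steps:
E(X, d) = -X + d/X (E(X, d) = X*(-1) + d/X = -X + d/X)
E(-5, -7)*95 + 1/(-101 - 46) = (-1*(-5) - 7/(-5))*95 + 1/(-101 - 46) = (5 - 7*(-⅕))*95 + 1/(-147) = (5 + 7/5)*95 - 1/147 = (32/5)*95 - 1/147 = 608 - 1/147 = 89375/147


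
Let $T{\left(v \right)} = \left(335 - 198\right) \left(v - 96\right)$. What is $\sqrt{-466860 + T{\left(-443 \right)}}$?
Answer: $i \sqrt{540703} \approx 735.33 i$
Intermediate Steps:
$T{\left(v \right)} = -13152 + 137 v$ ($T{\left(v \right)} = 137 \left(-96 + v\right) = -13152 + 137 v$)
$\sqrt{-466860 + T{\left(-443 \right)}} = \sqrt{-466860 + \left(-13152 + 137 \left(-443\right)\right)} = \sqrt{-466860 - 73843} = \sqrt{-540703} = i \sqrt{540703}$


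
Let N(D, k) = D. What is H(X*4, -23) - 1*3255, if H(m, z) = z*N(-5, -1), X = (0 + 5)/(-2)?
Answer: -3140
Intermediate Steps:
X = -5/2 (X = -½*5 = -5/2 ≈ -2.5000)
H(m, z) = -5*z (H(m, z) = z*(-5) = -5*z)
H(X*4, -23) - 1*3255 = -5*(-23) - 1*3255 = 115 - 3255 = -3140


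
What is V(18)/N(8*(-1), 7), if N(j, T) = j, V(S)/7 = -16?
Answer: 14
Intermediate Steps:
V(S) = -112 (V(S) = 7*(-16) = -112)
V(18)/N(8*(-1), 7) = -112/(8*(-1)) = -112/(-8) = -112*(-⅛) = 14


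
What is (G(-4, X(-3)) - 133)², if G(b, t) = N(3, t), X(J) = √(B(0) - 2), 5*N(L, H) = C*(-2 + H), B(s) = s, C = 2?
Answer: 447553/25 - 2676*I*√2/25 ≈ 17902.0 - 151.38*I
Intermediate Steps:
N(L, H) = -⅘ + 2*H/5 (N(L, H) = (2*(-2 + H))/5 = (-4 + 2*H)/5 = -⅘ + 2*H/5)
X(J) = I*√2 (X(J) = √(0 - 2) = √(-2) = I*√2)
G(b, t) = -⅘ + 2*t/5
(G(-4, X(-3)) - 133)² = ((-⅘ + 2*(I*√2)/5) - 133)² = ((-⅘ + 2*I*√2/5) - 133)² = (-669/5 + 2*I*√2/5)²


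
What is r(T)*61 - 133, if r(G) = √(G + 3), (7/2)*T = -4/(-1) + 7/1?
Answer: -133 + 61*√301/7 ≈ 18.187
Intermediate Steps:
T = 22/7 (T = 2*(-4/(-1) + 7/1)/7 = 2*(-4*(-1) + 7*1)/7 = 2*(4 + 7)/7 = (2/7)*11 = 22/7 ≈ 3.1429)
r(G) = √(3 + G)
r(T)*61 - 133 = √(3 + 22/7)*61 - 133 = √(43/7)*61 - 133 = (√301/7)*61 - 133 = 61*√301/7 - 133 = -133 + 61*√301/7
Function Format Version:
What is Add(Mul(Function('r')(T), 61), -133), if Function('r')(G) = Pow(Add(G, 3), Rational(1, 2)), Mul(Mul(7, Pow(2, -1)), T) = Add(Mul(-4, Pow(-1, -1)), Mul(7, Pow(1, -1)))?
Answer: Add(-133, Mul(Rational(61, 7), Pow(301, Rational(1, 2)))) ≈ 18.187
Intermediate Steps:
T = Rational(22, 7) (T = Mul(Rational(2, 7), Add(Mul(-4, Pow(-1, -1)), Mul(7, Pow(1, -1)))) = Mul(Rational(2, 7), Add(Mul(-4, -1), Mul(7, 1))) = Mul(Rational(2, 7), Add(4, 7)) = Mul(Rational(2, 7), 11) = Rational(22, 7) ≈ 3.1429)
Function('r')(G) = Pow(Add(3, G), Rational(1, 2))
Add(Mul(Function('r')(T), 61), -133) = Add(Mul(Pow(Add(3, Rational(22, 7)), Rational(1, 2)), 61), -133) = Add(Mul(Pow(Rational(43, 7), Rational(1, 2)), 61), -133) = Add(Mul(Mul(Rational(1, 7), Pow(301, Rational(1, 2))), 61), -133) = Add(Mul(Rational(61, 7), Pow(301, Rational(1, 2))), -133) = Add(-133, Mul(Rational(61, 7), Pow(301, Rational(1, 2))))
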